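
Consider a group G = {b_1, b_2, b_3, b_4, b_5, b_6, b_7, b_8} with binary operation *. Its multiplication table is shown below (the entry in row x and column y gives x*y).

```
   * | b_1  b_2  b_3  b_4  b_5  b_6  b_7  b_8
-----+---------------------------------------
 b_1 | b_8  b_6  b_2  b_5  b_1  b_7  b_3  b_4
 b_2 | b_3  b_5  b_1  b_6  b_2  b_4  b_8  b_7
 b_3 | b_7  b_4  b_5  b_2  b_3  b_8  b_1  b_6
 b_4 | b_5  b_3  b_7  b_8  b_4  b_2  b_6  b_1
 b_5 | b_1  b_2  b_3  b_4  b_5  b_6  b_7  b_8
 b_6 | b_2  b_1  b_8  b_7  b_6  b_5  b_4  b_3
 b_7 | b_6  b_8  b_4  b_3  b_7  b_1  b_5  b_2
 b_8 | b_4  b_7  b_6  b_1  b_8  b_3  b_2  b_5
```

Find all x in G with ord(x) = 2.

{b_2, b_3, b_6, b_7, b_8}

Identity is b_5. Compute the order of each non-identity element by repeated multiplication:
  b_1: b_1 → b_8 → b_4 → b_5  (order 4)
  b_2: b_2 → b_5  (order 2)
  b_3: b_3 → b_5  (order 2)
  b_4: b_4 → b_8 → b_1 → b_5  (order 4)
  b_6: b_6 → b_5  (order 2)
  b_7: b_7 → b_5  (order 2)
  b_8: b_8 → b_5  (order 2)
Elements of order 2: {b_2, b_3, b_6, b_7, b_8}.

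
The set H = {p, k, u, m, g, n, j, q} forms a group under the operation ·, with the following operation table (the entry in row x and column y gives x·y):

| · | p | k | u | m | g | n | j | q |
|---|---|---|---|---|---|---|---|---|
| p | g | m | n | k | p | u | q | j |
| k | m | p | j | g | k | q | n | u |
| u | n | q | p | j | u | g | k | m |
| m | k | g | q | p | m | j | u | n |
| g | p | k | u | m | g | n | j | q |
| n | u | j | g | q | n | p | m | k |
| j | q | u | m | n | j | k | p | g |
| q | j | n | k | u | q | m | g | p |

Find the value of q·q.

Read row q, column q: q·q = p.

p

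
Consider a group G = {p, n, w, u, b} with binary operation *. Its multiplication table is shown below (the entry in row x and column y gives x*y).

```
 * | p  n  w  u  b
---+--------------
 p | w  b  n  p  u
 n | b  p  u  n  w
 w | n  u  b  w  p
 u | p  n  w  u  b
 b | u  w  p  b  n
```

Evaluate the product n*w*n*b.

n*w = u
u*n = n
n*b = w

w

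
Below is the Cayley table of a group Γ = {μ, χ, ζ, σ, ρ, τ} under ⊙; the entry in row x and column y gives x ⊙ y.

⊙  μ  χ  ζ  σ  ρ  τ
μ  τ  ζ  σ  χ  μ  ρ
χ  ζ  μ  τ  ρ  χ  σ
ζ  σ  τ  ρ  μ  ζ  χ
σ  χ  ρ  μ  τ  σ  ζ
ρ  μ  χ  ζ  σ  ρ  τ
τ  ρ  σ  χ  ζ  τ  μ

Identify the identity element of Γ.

ρ

The identity e satisfies e ⊙ x = x for all x, so its row in the table reproduces the column headers.
Row ρ reads: μ, χ, ζ, σ, ρ, τ — exactly the header order. So ρ is the identity.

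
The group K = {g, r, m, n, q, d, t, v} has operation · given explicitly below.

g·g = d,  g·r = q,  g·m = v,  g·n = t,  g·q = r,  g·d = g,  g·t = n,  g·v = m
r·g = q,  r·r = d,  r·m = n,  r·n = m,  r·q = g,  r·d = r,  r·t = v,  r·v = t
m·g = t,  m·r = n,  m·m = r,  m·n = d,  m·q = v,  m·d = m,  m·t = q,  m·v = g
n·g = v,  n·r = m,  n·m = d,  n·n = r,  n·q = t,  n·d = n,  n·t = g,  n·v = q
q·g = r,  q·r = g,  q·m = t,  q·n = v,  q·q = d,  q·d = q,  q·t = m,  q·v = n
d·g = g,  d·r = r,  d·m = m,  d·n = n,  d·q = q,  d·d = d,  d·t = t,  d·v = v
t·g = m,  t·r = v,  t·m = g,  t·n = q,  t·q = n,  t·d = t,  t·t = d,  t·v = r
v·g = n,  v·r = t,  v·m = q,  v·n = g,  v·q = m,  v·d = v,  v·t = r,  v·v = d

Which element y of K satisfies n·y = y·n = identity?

First locate the identity: row d matches the header, so d is the identity.
Scan row n for d: n·m = d. Hence n^(-1) = m.

m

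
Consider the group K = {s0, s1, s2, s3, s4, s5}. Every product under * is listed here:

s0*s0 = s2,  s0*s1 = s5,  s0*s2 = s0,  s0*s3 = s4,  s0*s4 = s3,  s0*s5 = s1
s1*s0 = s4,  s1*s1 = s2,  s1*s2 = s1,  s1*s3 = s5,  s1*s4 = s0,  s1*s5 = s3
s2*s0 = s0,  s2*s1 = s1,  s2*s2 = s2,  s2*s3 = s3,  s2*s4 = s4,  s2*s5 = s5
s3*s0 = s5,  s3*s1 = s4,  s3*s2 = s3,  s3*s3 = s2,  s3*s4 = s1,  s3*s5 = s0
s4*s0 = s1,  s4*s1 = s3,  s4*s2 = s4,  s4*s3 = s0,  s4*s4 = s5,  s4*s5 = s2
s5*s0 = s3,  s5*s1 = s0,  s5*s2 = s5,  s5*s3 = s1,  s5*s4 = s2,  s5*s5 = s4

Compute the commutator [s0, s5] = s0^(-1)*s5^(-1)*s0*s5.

Identity is s2; from the table s0^(-1) = s0 and s5^(-1) = s4.
s0*s4 = s3
s3*s0 = s5
s5*s5 = s4

s4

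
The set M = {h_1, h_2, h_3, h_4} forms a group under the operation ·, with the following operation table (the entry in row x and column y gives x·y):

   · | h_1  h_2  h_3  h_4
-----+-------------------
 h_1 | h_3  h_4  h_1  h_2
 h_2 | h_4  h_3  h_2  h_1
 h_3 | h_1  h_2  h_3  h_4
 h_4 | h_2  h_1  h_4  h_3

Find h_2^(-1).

First locate the identity: row h_3 matches the header, so h_3 is the identity.
Scan row h_2 for h_3: h_2·h_2 = h_3. Hence h_2^(-1) = h_2.

h_2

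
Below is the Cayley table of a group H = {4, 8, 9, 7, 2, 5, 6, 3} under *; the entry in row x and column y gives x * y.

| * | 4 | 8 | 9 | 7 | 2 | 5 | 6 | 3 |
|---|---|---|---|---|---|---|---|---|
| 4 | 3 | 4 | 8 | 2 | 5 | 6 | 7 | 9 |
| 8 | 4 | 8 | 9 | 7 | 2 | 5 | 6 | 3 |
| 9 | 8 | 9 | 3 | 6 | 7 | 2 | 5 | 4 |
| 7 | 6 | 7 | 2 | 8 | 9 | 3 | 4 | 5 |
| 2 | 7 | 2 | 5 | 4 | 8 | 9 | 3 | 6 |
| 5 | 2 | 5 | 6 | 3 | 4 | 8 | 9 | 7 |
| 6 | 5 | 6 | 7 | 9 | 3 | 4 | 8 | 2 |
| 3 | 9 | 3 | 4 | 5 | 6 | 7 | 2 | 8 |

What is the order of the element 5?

The identity element is 8 (its row matches the header).
5^1 = 5
5^2 = 5 * 5 = 8
The first power of 5 equal to the identity is 5^2, so ord(5) = 2.
(Structurally, H here is isomorphic to the dihedral group D_4.)

2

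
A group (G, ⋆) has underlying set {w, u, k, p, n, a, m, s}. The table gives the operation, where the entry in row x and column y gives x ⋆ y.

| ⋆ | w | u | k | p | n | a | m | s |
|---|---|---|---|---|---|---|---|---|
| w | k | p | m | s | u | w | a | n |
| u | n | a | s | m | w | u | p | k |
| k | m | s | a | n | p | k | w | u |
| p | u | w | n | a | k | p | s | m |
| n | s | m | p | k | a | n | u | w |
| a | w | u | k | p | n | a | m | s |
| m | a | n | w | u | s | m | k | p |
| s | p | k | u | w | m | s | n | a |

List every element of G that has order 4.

Identity is a. Compute the order of each non-identity element by repeated multiplication:
  w: w → k → m → a  (order 4)
  u: u → a  (order 2)
  k: k → a  (order 2)
  p: p → a  (order 2)
  n: n → a  (order 2)
  m: m → k → w → a  (order 4)
  s: s → a  (order 2)
Elements of order 4: {m, w}.

{m, w}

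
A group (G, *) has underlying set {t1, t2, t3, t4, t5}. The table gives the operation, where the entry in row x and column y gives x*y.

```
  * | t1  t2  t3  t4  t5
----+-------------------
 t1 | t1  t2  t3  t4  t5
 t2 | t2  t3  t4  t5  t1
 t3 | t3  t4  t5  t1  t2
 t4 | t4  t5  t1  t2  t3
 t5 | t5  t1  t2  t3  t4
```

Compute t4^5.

t1

t4^1 = t4
t4^2 = t4*t4 = t2
t4^3 = t2*t4 = t5
t4^4 = t5*t4 = t3
t4^5 = t3*t4 = t1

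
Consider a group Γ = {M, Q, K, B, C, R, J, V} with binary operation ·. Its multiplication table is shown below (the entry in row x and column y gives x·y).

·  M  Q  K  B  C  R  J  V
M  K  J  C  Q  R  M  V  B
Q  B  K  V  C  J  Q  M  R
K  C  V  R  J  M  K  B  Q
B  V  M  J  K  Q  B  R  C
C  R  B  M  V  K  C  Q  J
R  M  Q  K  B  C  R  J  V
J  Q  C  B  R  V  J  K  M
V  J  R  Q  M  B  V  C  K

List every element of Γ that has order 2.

{K}

Identity is R. Compute the order of each non-identity element by repeated multiplication:
  M: M → K → C → R  (order 4)
  Q: Q → K → V → R  (order 4)
  K: K → R  (order 2)
  B: B → K → J → R  (order 4)
  C: C → K → M → R  (order 4)
  J: J → K → B → R  (order 4)
  V: V → K → Q → R  (order 4)
Elements of order 2: {K}.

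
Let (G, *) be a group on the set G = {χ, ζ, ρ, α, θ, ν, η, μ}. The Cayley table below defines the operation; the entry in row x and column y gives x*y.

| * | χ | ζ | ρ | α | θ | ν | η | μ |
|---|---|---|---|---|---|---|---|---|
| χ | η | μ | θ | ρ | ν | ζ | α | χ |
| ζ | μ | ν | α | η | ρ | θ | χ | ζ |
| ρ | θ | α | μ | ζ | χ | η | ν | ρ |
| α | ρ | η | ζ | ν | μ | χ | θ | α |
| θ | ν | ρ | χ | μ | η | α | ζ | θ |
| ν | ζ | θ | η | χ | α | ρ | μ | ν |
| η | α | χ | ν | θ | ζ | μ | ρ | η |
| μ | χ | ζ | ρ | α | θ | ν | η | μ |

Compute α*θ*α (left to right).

α*θ = μ
μ*α = α
(Structurally, G here is isomorphic to the cyclic group Z_8.)

α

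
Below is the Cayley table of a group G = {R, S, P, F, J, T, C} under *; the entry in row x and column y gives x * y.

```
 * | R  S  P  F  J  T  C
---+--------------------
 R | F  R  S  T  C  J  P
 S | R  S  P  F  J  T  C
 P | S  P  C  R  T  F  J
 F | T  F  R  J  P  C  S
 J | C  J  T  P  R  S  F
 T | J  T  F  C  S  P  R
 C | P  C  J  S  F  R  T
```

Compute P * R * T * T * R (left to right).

P * R = S
S * T = T
T * T = P
P * R = S

S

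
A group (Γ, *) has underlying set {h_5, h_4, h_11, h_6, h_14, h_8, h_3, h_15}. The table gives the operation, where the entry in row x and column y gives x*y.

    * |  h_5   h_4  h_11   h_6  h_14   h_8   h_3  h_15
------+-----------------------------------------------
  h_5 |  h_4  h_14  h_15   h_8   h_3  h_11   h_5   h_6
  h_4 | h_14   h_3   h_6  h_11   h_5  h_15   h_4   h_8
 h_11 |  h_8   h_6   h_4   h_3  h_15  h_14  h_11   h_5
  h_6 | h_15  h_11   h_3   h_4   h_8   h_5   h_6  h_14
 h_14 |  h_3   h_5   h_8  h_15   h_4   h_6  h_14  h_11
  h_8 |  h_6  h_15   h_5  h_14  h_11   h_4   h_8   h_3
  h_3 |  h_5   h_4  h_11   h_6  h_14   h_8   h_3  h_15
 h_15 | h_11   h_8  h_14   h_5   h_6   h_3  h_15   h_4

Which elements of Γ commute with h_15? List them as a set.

Compare row h_15 with column h_15 entry by entry.
h_8*h_15 = h_3 = h_15*h_8, so h_8 commutes with h_15.
h_11*h_15 = h_5 but h_15*h_11 = h_14, so h_11 does not.
Collecting the elements that commute with h_15: C(h_15) = {h_15, h_3, h_4, h_8}.

{h_15, h_3, h_4, h_8}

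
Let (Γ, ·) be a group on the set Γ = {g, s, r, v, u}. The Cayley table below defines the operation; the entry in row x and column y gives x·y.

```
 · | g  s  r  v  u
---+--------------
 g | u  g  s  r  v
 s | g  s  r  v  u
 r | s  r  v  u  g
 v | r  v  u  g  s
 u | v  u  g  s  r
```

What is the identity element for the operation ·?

s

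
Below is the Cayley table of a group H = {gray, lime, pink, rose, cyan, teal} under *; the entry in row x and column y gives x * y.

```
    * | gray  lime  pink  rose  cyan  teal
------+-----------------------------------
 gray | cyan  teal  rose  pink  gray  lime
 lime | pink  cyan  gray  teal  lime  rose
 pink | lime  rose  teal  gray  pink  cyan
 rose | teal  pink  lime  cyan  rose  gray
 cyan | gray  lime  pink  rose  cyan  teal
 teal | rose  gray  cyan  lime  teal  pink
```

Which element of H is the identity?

The identity e satisfies e * x = x for all x, so its row in the table reproduces the column headers.
Row cyan reads: gray, lime, pink, rose, cyan, teal — exactly the header order. So cyan is the identity.

cyan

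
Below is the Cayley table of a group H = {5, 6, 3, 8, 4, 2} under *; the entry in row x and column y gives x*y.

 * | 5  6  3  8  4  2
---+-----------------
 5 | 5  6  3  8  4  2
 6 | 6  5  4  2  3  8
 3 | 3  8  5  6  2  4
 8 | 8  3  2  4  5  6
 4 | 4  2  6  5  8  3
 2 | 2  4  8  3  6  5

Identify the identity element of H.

5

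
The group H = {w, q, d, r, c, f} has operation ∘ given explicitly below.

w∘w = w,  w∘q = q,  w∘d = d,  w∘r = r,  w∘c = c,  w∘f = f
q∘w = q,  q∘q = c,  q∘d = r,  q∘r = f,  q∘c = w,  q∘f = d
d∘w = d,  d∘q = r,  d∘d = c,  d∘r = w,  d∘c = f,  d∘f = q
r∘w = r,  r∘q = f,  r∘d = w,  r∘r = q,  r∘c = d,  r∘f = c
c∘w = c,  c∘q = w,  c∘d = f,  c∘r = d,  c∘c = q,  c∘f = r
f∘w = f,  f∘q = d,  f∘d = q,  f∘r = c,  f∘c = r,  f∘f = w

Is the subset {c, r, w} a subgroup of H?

c ∘ c = q, which is not in {c, r, w}.
The subset is not closed under ∘, so it is not a subgroup.

No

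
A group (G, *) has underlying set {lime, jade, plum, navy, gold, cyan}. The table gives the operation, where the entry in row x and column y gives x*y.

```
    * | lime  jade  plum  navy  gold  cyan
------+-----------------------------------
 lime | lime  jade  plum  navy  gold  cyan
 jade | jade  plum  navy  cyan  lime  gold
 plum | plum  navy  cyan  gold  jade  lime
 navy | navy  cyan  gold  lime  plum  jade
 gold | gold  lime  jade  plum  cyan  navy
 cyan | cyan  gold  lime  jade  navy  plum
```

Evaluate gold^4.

gold^1 = gold
gold^2 = gold*gold = cyan
gold^3 = cyan*gold = navy
gold^4 = navy*gold = plum

plum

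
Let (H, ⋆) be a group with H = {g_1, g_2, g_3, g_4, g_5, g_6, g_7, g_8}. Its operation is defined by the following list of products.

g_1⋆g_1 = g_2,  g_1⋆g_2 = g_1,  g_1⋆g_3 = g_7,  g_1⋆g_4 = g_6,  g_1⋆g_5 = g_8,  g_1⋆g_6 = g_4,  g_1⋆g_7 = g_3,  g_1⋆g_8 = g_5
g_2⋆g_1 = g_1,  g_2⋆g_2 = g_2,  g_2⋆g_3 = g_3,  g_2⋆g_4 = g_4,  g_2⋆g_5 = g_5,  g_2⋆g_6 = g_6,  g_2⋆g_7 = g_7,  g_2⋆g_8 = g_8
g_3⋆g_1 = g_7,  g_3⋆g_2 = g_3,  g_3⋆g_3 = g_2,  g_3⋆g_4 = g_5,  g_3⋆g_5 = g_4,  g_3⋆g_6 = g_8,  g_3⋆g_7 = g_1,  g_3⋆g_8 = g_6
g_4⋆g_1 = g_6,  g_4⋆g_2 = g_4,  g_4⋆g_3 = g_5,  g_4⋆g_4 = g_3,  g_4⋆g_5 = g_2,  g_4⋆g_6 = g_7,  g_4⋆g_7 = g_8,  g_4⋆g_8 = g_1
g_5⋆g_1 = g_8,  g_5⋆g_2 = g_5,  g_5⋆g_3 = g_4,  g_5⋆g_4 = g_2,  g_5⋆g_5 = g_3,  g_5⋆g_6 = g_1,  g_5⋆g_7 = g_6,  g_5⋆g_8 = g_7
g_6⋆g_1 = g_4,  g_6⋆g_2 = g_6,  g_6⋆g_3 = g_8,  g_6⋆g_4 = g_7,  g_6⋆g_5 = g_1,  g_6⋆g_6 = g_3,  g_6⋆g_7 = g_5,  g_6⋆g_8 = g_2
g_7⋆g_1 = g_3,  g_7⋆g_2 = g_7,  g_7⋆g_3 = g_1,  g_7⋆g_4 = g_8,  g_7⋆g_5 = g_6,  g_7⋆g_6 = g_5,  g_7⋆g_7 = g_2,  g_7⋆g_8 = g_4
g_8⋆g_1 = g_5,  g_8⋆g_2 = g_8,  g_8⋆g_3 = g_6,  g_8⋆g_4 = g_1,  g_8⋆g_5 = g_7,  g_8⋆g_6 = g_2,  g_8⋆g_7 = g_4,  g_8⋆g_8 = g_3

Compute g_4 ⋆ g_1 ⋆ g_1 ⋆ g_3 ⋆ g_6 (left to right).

g_1

g_4 ⋆ g_1 = g_6
g_6 ⋆ g_1 = g_4
g_4 ⋆ g_3 = g_5
g_5 ⋆ g_6 = g_1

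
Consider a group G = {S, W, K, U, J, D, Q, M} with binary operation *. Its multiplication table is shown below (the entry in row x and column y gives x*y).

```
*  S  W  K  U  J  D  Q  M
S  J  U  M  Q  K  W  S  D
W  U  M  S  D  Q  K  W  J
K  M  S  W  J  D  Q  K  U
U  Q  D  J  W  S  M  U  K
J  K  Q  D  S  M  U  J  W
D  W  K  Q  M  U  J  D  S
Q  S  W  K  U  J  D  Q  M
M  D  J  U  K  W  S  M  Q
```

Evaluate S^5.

D

S^1 = S
S^2 = S*S = J
S^3 = J*S = K
S^4 = K*S = M
S^5 = M*S = D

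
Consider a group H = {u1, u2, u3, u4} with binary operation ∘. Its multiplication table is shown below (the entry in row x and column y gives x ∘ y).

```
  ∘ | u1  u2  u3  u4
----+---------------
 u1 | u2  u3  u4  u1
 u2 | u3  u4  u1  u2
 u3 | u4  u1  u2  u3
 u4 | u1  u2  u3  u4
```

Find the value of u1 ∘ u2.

u3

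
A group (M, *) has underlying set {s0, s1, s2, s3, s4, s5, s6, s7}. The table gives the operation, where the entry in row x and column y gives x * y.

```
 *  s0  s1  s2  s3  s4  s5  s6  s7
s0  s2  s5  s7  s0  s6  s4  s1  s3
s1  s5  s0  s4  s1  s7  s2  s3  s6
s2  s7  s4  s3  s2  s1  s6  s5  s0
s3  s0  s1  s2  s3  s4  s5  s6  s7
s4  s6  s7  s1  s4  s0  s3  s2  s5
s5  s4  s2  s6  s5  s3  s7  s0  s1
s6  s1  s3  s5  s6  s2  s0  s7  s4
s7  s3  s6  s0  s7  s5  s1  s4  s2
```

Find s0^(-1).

s7

First locate the identity: row s3 matches the header, so s3 is the identity.
Scan row s0 for s3: s0 * s7 = s3. Hence s0^(-1) = s7.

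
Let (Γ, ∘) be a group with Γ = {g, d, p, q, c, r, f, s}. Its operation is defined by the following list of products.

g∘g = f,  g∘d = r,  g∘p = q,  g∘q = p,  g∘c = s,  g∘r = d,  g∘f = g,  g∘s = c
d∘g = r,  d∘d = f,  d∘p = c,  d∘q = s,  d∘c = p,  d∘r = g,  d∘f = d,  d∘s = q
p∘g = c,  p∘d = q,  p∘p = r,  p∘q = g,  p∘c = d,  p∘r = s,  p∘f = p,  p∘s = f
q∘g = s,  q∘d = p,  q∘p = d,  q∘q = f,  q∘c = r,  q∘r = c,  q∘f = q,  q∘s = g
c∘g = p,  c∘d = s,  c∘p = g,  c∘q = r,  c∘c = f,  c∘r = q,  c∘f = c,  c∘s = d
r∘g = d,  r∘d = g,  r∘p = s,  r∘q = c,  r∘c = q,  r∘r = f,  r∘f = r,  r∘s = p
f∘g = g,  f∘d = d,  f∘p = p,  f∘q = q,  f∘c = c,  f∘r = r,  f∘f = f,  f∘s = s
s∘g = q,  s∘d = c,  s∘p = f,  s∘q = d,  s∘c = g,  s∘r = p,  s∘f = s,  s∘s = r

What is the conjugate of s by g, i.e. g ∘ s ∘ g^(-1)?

The identity is f. In row g, the entry f sits in column g, so g^(-1) = g.
g ∘ s = c
c ∘ g = p

p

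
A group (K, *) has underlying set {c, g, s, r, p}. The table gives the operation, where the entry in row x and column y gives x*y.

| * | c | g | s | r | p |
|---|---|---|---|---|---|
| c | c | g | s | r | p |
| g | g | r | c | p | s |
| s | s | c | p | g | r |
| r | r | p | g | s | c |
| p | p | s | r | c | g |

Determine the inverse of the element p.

r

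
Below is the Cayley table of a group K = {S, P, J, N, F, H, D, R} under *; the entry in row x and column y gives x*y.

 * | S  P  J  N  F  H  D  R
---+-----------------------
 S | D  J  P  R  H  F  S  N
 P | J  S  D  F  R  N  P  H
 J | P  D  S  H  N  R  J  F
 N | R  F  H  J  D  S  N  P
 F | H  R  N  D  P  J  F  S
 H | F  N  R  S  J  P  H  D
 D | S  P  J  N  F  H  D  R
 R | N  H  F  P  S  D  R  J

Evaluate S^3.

S

S^1 = S
S^2 = S*S = D
S^3 = D*S = S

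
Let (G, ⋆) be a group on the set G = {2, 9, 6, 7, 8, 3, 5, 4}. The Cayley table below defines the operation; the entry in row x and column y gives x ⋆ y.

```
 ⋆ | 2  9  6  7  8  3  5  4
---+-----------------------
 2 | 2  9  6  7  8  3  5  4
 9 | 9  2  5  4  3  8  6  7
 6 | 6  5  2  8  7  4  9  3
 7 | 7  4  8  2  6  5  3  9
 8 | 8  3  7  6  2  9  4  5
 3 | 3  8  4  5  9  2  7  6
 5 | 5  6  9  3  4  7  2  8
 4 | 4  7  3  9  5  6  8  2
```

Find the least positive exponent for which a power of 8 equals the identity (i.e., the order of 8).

2

The identity element is 2 (its row matches the header).
8^1 = 8
8^2 = 8 ⋆ 8 = 2
The first power of 8 equal to the identity is 8^2, so ord(8) = 2.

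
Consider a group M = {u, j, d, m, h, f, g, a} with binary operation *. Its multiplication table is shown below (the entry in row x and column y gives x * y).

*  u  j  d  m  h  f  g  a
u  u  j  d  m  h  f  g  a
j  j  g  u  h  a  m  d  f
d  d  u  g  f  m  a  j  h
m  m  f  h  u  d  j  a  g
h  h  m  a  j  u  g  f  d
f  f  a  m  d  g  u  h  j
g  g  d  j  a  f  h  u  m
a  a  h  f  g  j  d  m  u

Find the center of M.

An element z is central iff its row equals its column in the table.
For f: f * j = a ≠ m = j * f, so f ∉ Z.
Checking each element this way leaves Z(M) = {g, u}.

{g, u}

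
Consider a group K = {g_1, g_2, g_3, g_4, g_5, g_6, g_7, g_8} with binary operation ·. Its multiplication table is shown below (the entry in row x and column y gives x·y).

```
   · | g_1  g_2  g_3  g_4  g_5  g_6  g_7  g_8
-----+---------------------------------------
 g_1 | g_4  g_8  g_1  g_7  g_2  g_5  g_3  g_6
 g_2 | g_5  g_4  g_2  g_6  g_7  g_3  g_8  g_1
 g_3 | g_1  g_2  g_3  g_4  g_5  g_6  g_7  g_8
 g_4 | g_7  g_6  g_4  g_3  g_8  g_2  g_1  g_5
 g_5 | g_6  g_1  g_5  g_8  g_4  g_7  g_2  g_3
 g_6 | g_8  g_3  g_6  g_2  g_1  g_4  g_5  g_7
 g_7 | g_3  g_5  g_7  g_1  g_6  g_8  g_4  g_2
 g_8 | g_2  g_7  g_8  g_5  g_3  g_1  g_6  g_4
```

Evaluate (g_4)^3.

g_4

g_4^1 = g_4
g_4^2 = g_4·g_4 = g_3
g_4^3 = g_3·g_4 = g_4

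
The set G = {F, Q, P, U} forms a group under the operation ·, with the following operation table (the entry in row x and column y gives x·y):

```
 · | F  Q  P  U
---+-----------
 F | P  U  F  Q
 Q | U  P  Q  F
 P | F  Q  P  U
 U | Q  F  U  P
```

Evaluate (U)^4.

P

U^1 = U
U^2 = U·U = P
U^3 = P·U = U
U^4 = U·U = P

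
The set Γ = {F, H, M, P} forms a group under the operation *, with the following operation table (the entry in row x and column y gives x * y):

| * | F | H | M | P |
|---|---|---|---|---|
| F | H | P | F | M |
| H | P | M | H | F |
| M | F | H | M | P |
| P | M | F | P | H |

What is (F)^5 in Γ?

F

F^1 = F
F^2 = F * F = H
F^3 = H * F = P
F^4 = P * F = M
F^5 = M * F = F
(Structurally, Γ here is isomorphic to the cyclic group Z_4.)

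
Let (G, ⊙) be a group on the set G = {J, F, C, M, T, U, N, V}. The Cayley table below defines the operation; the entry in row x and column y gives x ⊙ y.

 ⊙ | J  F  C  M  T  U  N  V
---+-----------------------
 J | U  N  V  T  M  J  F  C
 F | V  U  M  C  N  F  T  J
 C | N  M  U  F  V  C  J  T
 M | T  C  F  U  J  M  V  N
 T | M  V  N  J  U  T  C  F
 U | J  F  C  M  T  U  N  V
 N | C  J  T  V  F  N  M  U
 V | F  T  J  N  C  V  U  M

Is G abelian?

No

V ⊙ F = T but F ⊙ V = J.
Since V and F do not commute, G is not abelian.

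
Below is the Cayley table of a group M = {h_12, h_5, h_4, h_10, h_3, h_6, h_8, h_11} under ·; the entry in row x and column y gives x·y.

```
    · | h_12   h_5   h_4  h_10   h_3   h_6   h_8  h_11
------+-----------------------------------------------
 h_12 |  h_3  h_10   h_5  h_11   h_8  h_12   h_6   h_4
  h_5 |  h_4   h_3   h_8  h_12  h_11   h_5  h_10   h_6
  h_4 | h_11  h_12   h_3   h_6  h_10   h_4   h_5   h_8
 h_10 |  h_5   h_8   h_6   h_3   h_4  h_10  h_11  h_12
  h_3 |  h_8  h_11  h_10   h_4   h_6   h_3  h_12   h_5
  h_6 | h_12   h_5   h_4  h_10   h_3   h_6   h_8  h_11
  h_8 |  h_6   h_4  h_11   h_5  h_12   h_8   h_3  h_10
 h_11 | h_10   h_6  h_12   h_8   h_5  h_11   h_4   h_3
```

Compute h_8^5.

h_8

h_8^1 = h_8
h_8^2 = h_8·h_8 = h_3
h_8^3 = h_3·h_8 = h_12
h_8^4 = h_12·h_8 = h_6
h_8^5 = h_6·h_8 = h_8
(Structurally, M here is isomorphic to the quaternion group Q_8.)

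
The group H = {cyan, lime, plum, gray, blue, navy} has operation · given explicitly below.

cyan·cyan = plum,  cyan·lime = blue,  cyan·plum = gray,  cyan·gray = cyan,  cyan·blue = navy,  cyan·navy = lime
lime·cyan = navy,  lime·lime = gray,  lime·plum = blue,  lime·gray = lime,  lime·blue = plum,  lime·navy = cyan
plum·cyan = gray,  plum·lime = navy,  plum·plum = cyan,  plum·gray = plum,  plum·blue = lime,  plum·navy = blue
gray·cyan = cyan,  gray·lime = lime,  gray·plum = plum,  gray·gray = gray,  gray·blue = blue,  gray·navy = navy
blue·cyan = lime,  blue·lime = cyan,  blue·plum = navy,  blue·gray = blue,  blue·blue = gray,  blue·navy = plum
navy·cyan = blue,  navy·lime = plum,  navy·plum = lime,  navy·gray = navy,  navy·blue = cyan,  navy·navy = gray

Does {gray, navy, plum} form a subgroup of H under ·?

plum·plum = cyan, which is not in {gray, navy, plum}.
The subset is not closed under ·, so it is not a subgroup.

No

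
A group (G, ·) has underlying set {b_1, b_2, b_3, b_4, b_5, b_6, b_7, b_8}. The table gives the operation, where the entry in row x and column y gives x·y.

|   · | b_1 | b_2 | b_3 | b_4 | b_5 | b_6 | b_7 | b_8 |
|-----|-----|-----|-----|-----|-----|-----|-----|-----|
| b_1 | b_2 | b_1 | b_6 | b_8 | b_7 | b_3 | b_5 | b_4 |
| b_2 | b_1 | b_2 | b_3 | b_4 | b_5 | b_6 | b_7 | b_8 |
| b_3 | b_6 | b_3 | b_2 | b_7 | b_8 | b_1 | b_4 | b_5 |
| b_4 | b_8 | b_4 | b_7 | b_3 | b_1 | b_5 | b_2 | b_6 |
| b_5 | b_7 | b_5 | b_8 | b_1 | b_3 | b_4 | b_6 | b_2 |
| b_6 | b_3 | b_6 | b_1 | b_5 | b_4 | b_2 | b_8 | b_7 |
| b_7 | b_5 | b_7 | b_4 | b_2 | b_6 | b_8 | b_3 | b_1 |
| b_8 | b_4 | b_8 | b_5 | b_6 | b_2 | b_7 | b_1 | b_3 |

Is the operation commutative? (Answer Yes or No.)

Yes

Check whether the table is symmetric across its main diagonal.
Every entry (row x, col y) equals the entry (row y, col x), so G is abelian.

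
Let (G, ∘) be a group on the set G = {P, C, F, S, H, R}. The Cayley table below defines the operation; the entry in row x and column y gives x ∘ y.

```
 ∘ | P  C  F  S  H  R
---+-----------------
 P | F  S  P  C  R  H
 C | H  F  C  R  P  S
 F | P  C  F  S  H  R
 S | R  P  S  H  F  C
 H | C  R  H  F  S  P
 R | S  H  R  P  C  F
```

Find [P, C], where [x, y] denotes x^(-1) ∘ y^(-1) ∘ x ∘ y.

Identity is F; from the table P^(-1) = P and C^(-1) = C.
P ∘ C = S
S ∘ P = R
R ∘ C = H

H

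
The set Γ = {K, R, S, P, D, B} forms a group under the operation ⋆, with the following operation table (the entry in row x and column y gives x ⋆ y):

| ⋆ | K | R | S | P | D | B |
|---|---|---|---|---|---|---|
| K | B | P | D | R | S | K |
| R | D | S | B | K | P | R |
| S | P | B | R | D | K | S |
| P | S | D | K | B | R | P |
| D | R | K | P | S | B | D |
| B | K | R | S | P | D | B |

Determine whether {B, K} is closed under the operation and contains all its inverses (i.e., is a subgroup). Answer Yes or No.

{B, K} contains the identity B.
Checking products: every product of two elements of {B, K} (read from the table) lies in {B, K}, so the set is closed.
In a finite group, a nonempty closed subset is a subgroup. So {B, K} ≤ Γ.

Yes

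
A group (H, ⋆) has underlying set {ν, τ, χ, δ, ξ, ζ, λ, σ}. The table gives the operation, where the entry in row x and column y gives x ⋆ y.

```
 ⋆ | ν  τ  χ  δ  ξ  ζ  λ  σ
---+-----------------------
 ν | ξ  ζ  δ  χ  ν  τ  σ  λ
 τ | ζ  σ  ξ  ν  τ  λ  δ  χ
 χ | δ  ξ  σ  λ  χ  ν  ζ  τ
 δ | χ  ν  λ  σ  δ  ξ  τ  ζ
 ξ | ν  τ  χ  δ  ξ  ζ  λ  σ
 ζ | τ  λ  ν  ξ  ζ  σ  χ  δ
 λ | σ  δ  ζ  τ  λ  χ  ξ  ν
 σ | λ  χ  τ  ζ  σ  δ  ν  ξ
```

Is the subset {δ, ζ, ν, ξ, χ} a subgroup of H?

δ ⋆ δ = σ, which is not in {δ, ζ, ν, ξ, χ}.
The subset is not closed under ⋆, so it is not a subgroup.

No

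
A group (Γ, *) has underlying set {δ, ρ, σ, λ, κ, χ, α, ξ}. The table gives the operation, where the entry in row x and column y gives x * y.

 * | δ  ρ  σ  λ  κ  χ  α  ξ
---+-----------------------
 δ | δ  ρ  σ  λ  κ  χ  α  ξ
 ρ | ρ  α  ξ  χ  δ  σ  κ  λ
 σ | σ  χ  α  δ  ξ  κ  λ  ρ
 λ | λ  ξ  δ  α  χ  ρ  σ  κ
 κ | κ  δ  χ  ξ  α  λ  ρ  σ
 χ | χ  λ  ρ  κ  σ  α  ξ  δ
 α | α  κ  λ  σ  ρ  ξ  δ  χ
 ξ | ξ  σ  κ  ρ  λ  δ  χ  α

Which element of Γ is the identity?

The identity e satisfies e * x = x for all x, so its row in the table reproduces the column headers.
Row δ reads: δ, ρ, σ, λ, κ, χ, α, ξ — exactly the header order. So δ is the identity.
(Structurally, Γ here is isomorphic to the quaternion group Q_8.)

δ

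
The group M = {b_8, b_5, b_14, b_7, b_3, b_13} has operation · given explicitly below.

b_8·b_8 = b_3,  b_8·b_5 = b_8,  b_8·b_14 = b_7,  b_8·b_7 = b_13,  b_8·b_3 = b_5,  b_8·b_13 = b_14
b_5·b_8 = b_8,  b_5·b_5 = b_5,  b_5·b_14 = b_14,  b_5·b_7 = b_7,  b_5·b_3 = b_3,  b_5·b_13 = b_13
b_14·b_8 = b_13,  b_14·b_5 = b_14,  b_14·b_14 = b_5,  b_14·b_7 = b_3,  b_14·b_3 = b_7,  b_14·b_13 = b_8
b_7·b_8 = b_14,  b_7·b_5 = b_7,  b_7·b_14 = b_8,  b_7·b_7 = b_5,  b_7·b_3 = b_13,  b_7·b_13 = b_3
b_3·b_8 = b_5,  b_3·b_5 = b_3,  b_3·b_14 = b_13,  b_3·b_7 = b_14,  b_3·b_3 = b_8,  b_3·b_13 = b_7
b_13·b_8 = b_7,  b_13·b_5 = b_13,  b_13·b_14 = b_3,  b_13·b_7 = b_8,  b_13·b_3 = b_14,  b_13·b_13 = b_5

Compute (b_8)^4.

b_8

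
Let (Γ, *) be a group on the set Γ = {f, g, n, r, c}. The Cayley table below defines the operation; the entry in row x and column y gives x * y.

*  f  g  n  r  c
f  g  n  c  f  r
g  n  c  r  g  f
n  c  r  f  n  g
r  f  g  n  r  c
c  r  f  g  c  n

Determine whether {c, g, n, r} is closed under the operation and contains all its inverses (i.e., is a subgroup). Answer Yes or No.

No

g * c = f, which is not in {c, g, n, r}.
The subset is not closed under *, so it is not a subgroup.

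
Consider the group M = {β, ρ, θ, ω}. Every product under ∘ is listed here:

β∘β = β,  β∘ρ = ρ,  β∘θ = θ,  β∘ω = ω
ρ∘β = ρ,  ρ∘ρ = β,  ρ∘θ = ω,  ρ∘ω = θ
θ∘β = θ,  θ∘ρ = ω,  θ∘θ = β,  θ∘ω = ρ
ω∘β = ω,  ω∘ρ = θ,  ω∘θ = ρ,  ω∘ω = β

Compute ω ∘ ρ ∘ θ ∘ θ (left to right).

ω ∘ ρ = θ
θ ∘ θ = β
β ∘ θ = θ

θ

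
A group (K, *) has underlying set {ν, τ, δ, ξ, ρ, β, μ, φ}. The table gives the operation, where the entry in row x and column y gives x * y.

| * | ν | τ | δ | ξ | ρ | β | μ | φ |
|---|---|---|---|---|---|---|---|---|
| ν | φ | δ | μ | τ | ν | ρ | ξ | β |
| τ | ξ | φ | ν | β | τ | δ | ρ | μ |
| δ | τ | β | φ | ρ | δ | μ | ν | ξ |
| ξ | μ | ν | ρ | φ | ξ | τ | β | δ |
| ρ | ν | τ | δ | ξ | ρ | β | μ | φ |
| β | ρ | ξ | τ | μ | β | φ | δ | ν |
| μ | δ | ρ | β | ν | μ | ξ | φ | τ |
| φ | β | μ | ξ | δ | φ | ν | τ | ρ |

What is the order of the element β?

The identity element is ρ (its row matches the header).
β^1 = β
β^2 = β * β = φ
β^3 = φ * β = ν
β^4 = ν * β = ρ
The first power of β equal to the identity is β^4, so ord(β) = 4.

4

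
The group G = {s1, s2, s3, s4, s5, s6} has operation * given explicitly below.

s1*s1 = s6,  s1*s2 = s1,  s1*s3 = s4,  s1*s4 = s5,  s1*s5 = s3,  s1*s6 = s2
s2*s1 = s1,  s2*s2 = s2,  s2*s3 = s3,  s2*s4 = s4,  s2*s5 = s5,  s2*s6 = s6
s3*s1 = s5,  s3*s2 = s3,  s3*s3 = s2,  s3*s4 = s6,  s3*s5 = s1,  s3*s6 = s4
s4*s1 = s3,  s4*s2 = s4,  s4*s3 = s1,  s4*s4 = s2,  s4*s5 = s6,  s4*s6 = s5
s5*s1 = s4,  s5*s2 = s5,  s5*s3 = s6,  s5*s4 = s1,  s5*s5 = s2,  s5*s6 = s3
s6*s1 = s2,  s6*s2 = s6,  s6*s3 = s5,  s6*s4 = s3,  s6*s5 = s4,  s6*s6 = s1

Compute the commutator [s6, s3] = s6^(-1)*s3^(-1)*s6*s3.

s6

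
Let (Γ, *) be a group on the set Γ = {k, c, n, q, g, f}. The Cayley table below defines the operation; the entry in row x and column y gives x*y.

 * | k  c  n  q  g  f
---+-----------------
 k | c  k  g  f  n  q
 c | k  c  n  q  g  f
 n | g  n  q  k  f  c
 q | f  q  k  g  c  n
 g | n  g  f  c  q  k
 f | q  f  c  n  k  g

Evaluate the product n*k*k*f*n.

n*k = g
g*k = n
n*f = c
c*n = n

n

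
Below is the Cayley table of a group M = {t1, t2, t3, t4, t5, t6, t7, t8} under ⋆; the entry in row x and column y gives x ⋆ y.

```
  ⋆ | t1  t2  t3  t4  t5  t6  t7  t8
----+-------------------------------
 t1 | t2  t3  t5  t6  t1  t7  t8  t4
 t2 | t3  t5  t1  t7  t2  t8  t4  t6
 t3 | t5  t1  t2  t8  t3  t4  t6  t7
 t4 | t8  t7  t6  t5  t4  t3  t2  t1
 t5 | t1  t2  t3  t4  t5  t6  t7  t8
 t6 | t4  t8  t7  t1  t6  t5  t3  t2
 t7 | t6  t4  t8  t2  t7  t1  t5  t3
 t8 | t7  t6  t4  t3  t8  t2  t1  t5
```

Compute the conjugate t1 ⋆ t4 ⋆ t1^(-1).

t7

The identity is t5. In row t1, the entry t5 sits in column t3, so t1^(-1) = t3.
t1 ⋆ t4 = t6
t6 ⋆ t3 = t7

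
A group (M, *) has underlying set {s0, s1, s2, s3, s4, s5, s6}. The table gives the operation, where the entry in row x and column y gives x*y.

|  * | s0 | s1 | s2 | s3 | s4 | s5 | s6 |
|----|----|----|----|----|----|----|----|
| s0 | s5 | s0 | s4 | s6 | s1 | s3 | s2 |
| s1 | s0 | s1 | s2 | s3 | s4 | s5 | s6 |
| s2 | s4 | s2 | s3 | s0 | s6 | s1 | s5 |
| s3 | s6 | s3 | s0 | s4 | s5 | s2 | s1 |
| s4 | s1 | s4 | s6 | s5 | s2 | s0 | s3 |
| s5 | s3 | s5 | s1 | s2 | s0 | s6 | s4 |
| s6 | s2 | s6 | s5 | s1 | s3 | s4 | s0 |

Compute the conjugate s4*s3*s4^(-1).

s3

The identity is s1. In row s4, the entry s1 sits in column s0, so s4^(-1) = s0.
s4*s3 = s5
s5*s0 = s3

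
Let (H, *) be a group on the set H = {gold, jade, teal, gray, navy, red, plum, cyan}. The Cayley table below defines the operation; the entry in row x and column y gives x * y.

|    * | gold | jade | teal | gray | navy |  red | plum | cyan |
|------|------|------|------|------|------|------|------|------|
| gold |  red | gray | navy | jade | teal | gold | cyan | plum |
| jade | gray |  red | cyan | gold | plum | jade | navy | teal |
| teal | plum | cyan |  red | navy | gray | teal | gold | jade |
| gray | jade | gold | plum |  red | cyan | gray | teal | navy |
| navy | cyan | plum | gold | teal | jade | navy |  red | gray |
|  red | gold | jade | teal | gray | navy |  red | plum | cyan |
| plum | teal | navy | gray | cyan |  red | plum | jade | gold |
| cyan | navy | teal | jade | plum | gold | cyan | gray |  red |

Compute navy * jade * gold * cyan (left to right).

navy * jade = plum
plum * gold = teal
teal * cyan = jade

jade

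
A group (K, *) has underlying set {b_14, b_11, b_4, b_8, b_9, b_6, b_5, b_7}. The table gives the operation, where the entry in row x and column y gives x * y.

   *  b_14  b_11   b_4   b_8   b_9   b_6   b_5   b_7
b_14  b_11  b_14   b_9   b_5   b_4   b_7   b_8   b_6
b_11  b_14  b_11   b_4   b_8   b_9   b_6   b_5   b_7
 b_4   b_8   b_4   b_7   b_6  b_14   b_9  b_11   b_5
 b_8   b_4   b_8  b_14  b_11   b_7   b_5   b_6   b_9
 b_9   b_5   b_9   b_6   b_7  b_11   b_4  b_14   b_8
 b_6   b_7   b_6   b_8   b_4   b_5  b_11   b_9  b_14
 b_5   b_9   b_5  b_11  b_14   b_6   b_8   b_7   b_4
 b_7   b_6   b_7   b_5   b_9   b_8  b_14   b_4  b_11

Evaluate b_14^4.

b_11

b_14^1 = b_14
b_14^2 = b_14 * b_14 = b_11
b_14^3 = b_11 * b_14 = b_14
b_14^4 = b_14 * b_14 = b_11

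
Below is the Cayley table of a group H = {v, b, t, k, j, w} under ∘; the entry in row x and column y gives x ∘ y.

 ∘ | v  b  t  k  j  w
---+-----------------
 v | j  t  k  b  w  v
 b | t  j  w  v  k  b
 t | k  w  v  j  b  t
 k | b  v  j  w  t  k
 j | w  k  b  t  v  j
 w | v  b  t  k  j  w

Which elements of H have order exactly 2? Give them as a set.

Identity is w. Compute the order of each non-identity element by repeated multiplication:
  v: v → j → w  (order 3)
  b: b → j → k → v → t → w  (order 6)
  t: t → v → k → j → b → w  (order 6)
  k: k → w  (order 2)
  j: j → v → w  (order 3)
Elements of order 2: {k}.

{k}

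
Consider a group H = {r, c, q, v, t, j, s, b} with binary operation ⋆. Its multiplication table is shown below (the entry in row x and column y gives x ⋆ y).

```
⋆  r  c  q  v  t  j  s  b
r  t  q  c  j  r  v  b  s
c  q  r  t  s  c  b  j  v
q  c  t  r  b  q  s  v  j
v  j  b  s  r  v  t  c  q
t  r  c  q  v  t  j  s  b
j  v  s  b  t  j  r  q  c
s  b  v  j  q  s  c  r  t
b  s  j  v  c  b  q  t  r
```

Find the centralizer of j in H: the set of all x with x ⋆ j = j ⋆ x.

{j, r, t, v}

Compare row j with column j entry by entry.
r ⋆ j = v = j ⋆ r, so r commutes with j.
c ⋆ j = b but j ⋆ c = s, so c does not.
Collecting the elements that commute with j: C(j) = {j, r, t, v}.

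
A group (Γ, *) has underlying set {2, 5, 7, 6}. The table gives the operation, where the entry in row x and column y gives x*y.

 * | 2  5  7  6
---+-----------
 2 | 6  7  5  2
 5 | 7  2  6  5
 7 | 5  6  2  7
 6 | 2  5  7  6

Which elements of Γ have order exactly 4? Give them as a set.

{5, 7}

Identity is 6. Compute the order of each non-identity element by repeated multiplication:
  2: 2 → 6  (order 2)
  5: 5 → 2 → 7 → 6  (order 4)
  7: 7 → 2 → 5 → 6  (order 4)
Elements of order 4: {5, 7}.
(Structurally, Γ here is isomorphic to the cyclic group Z_4.)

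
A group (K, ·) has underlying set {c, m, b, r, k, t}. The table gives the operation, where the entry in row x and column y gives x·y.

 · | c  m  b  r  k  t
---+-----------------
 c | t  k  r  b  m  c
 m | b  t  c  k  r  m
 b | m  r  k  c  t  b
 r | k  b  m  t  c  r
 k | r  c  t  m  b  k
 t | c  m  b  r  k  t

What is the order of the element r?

The identity element is t (its row matches the header).
r^1 = r
r^2 = r·r = t
The first power of r equal to the identity is r^2, so ord(r) = 2.
(Structurally, K here is isomorphic to the symmetric group S_3.)

2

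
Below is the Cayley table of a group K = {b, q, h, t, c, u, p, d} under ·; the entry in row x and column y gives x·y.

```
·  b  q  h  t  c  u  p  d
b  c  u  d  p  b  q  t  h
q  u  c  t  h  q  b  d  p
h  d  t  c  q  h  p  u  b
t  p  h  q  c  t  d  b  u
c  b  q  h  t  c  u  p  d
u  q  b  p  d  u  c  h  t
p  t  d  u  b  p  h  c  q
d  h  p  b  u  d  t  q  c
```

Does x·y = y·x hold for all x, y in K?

Yes

Check whether the table is symmetric across its main diagonal.
Every entry (row x, col y) equals the entry (row y, col x), so K is abelian.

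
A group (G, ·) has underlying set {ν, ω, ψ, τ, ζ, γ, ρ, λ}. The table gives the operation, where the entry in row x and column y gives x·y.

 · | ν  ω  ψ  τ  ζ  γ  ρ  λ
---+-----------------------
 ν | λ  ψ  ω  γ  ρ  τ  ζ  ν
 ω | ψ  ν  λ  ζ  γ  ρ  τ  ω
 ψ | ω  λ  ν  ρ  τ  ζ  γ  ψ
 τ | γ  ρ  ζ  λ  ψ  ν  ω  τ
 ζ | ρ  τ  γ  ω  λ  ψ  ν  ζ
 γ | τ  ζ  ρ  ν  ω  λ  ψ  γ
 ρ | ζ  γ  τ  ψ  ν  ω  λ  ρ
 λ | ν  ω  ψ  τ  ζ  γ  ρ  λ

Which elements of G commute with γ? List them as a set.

Compare row γ with column γ entry by entry.
ν·γ = τ = γ·ν, so ν commutes with γ.
ω·γ = ρ but γ·ω = ζ, so ω does not.
Collecting the elements that commute with γ: C(γ) = {γ, λ, ν, τ}.
(Structurally, G here is isomorphic to the dihedral group D_4.)

{γ, λ, ν, τ}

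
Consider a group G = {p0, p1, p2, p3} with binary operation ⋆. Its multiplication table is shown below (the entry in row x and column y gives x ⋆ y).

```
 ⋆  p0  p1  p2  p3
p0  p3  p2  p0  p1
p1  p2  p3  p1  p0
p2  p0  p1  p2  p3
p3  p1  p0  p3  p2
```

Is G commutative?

Yes

Check whether the table is symmetric across its main diagonal.
Every entry (row x, col y) equals the entry (row y, col x), so G is abelian.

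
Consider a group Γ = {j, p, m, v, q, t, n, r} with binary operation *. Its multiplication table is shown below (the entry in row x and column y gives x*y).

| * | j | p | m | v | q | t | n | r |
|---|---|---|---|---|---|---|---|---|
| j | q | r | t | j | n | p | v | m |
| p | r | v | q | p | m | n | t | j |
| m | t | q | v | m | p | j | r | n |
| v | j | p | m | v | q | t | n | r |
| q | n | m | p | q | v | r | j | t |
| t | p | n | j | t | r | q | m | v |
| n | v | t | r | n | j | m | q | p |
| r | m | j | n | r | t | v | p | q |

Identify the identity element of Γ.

v

The identity e satisfies e*x = x for all x, so its row in the table reproduces the column headers.
Row v reads: j, p, m, v, q, t, n, r — exactly the header order. So v is the identity.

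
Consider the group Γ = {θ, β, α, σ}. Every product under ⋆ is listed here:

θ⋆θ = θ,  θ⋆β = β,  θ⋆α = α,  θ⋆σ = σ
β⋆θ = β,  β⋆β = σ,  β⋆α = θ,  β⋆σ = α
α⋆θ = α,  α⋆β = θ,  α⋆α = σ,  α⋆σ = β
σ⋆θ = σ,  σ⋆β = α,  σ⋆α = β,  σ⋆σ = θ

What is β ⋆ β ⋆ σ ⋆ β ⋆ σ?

β ⋆ β = σ
σ ⋆ σ = θ
θ ⋆ β = β
β ⋆ σ = α

α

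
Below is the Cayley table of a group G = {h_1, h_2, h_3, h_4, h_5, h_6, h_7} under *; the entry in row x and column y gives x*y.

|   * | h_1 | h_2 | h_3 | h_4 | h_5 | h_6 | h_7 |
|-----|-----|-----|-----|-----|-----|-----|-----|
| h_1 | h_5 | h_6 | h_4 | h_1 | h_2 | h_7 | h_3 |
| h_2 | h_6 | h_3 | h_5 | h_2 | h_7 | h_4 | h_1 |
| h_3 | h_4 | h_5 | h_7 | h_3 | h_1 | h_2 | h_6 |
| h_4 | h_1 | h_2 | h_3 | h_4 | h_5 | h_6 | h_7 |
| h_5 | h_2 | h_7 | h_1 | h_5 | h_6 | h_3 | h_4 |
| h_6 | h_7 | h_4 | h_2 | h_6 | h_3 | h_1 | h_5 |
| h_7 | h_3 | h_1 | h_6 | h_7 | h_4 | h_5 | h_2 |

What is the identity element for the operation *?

The identity e satisfies e*x = x for all x, so its row in the table reproduces the column headers.
Row h_4 reads: h_1, h_2, h_3, h_4, h_5, h_6, h_7 — exactly the header order. So h_4 is the identity.

h_4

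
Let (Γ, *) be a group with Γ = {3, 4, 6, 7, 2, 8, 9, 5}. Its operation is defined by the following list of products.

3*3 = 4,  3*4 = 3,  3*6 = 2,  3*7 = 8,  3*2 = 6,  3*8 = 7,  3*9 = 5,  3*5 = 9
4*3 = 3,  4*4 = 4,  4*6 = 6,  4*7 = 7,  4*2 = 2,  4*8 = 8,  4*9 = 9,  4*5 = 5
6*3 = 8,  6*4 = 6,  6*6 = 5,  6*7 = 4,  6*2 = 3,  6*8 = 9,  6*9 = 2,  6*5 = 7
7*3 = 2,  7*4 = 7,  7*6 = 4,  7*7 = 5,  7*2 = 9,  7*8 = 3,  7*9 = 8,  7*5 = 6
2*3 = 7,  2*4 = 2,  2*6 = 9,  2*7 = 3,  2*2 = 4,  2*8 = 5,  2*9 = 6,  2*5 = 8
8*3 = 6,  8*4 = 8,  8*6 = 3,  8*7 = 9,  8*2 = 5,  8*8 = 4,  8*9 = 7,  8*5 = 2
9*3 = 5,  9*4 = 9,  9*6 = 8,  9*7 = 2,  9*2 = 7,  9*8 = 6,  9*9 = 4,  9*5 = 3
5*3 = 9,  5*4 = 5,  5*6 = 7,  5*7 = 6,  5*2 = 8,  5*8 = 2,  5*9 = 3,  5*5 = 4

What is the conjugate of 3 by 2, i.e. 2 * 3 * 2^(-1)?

9

The identity is 4. In row 2, the entry 4 sits in column 2, so 2^(-1) = 2.
2 * 3 = 7
7 * 2 = 9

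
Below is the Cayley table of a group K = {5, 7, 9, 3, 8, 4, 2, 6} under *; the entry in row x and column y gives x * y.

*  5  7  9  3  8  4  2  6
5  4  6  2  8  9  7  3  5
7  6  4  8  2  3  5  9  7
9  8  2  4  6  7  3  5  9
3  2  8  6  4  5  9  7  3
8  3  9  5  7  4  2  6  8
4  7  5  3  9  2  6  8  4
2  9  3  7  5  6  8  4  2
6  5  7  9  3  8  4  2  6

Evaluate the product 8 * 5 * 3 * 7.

5

8 * 5 = 3
3 * 3 = 4
4 * 7 = 5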